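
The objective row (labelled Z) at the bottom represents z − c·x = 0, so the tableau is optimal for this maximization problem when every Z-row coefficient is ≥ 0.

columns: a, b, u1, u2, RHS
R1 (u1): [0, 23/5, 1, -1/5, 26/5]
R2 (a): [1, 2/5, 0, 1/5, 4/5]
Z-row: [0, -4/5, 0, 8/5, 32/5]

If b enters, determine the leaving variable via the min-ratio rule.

u1

Column b entries and ratios — u1: (26/5)/(23/5) = 26/23; a: (4/5)/(2/5) = 2.
Smallest ratio is 26/23 in the row of u1, so u1 leaves.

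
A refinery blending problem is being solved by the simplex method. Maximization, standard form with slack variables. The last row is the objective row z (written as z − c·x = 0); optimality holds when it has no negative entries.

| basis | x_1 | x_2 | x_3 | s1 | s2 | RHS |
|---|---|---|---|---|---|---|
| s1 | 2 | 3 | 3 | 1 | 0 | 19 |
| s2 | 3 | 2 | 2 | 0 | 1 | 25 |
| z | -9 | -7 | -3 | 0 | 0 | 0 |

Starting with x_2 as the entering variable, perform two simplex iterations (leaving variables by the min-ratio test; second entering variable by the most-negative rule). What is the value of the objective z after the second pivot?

Ratio test on column x_2 — row 1: 19/3 = 19/3; row 2: 25/2 = 25/2. Minimum is 19/3 at row 1 (s1 leaves); pivot element 3.
Pivot on row 1; the z-row RHS becomes 0 − (-7)·(19/3) = 133/3.
Next entering variable (most negative z-row entry -13/3): x_1.
Ratio test on column x_1 — row 1: (19/3)/(2/3) = 19/2; row 2: (37/3)/(5/3) = 37/5. Minimum is 37/5 at row 2 (s2 leaves); pivot element 5/3.
After the second pivot the z-row RHS is 133/3 − (-13/3)·(37/5) = 382/5.

382/5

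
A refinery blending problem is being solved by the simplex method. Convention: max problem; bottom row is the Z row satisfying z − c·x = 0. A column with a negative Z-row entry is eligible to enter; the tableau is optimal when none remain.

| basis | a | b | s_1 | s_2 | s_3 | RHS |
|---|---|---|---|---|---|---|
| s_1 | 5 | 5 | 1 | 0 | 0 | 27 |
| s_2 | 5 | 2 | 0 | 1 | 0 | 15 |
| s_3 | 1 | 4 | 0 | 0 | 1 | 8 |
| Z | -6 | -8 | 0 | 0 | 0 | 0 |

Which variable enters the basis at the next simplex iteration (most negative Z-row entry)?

Negative Z-row entries: a: -6, b: -8.
The most negative is -8 in column b, so b enters.

b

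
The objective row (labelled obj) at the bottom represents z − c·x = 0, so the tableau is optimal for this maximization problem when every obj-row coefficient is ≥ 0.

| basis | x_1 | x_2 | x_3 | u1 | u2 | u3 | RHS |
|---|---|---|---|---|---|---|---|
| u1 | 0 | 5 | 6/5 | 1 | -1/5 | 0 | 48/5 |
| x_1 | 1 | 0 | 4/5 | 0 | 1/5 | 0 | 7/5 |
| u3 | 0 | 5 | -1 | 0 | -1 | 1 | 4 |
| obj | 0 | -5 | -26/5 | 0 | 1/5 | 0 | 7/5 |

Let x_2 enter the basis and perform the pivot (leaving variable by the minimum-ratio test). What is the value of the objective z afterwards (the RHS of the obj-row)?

27/5

Ratio test on column x_2 — row 1: (48/5)/5 = 48/25; row 2: entry 0 ≤ 0; row 3: 4/5 = 4/5. Minimum is 4/5 at row 3 (u3 leaves); pivot element 5.
Pivot on row 3; the obj-row RHS becomes 7/5 − (-5)·(4/5) = 27/5.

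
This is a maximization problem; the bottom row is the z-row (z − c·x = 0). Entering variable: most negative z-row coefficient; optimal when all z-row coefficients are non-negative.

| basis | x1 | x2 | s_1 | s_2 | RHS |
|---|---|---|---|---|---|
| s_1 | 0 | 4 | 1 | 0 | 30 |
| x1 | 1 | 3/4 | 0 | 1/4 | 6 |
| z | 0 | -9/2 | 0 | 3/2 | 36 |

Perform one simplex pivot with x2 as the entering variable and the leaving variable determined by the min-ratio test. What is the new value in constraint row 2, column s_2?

Ratio test on column x2 — row 1: 30/4 = 15/2; row 2: 6/(3/4) = 8. Minimum is 15/2 at row 1 (s_1 leaves); pivot element 4.
Divide row 1 by 4; eliminate column x2 from the other rows.
Row 2 update in column s_2: 1/4 − (3/4)·0 = 1/4.

1/4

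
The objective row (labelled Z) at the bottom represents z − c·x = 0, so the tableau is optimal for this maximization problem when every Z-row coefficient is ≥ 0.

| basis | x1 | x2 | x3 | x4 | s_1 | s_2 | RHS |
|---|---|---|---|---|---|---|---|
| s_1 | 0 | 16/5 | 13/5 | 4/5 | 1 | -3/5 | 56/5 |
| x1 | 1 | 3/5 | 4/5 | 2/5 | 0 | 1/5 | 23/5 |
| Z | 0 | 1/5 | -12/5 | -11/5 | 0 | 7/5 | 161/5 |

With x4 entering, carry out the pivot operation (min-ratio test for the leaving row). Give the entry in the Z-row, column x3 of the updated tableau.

2

Ratio test on column x4 — row 1: (56/5)/(4/5) = 14; row 2: (23/5)/(2/5) = 23/2. Minimum is 23/2 at row 2 (x1 leaves); pivot element 2/5.
Divide row 2 by 2/5; eliminate column x4 from the other rows.
Z-row update in column x3: -12/5 − (-11/5)·2 = 2.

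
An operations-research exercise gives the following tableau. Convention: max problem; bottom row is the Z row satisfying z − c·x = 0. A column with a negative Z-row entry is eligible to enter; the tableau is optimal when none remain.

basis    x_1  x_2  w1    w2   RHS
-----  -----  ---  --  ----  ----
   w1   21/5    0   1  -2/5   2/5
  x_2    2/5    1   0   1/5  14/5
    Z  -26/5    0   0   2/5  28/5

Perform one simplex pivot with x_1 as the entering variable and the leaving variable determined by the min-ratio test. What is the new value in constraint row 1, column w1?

Ratio test on column x_1 — row 1: (2/5)/(21/5) = 2/21; row 2: (14/5)/(2/5) = 7. Minimum is 2/21 at row 1 (w1 leaves); pivot element 21/5.
Divide row 1 by 21/5; eliminate column x_1 from the other rows.
In the new row 1, the w1 entry is the old entry divided by the pivot: 1/(21/5) = 5/21.

5/21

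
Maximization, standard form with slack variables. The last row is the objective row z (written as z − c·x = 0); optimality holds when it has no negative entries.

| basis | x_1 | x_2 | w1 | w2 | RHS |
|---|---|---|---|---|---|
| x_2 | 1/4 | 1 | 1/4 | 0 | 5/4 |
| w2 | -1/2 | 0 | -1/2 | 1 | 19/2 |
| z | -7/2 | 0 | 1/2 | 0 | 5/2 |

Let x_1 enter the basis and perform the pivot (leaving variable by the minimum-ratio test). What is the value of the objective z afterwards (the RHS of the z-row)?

Ratio test on column x_1 — row 1: (5/4)/(1/4) = 5; row 2: entry -1/2 ≤ 0. Minimum is 5 at row 1 (x_2 leaves); pivot element 1/4.
Pivot on row 1; the z-row RHS becomes 5/2 − (-7/2)·5 = 20.

20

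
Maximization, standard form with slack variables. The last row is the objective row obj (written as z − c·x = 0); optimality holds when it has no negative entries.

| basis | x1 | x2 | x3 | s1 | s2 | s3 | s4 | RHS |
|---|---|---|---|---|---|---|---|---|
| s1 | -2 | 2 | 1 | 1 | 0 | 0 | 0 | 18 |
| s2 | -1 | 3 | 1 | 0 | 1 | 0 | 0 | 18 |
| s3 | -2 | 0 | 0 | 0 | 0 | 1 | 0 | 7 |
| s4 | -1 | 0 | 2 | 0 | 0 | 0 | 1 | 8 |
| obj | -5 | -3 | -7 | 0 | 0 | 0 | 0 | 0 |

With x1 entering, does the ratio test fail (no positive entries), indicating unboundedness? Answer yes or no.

Every constraint-row entry in column x1 is ≤ 0, so increasing x1 is unbounded.

yes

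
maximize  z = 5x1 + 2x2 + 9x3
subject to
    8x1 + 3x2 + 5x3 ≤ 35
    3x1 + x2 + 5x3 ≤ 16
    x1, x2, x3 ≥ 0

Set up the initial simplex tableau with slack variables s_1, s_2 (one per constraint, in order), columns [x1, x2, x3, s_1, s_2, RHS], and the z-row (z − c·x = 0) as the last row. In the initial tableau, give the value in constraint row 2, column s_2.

Slack s_2 belongs to constraint 2; its column is the unit vector e_2, so the entry in row 2 is 1.

1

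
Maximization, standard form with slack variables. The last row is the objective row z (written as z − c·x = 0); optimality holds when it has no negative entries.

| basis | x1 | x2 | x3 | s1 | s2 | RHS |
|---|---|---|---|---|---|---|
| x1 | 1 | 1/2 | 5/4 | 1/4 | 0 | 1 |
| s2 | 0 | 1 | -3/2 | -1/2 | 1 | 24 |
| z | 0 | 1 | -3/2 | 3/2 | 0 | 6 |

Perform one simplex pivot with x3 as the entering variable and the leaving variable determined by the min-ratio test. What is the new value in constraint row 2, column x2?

8/5

Ratio test on column x3 — row 1: 1/(5/4) = 4/5; row 2: entry -3/2 ≤ 0. Minimum is 4/5 at row 1 (x1 leaves); pivot element 5/4.
Divide row 1 by 5/4; eliminate column x3 from the other rows.
Row 2 update in column x2: 1 − (-3/2)·(2/5) = 8/5.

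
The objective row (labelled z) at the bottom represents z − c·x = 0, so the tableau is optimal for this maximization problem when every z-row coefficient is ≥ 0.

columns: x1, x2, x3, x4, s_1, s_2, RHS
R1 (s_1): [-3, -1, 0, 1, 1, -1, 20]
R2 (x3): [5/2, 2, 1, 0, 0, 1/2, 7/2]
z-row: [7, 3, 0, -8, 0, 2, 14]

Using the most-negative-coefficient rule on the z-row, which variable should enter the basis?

Negative z-row entries: x4: -8.
The most negative is -8 in column x4, so x4 enters.

x4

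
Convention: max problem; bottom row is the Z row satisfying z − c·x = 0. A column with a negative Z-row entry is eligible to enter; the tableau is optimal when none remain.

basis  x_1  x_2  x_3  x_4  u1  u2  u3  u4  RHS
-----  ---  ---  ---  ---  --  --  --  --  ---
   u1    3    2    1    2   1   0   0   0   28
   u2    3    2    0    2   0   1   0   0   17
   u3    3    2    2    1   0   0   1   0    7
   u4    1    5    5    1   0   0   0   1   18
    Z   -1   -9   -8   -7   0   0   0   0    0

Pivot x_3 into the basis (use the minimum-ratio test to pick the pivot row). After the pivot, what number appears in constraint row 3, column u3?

1/2

Ratio test on column x_3 — row 1: 28/1 = 28; row 2: entry 0 ≤ 0; row 3: 7/2 = 7/2; row 4: 18/5 = 18/5. Minimum is 7/2 at row 3 (u3 leaves); pivot element 2.
Divide row 3 by 2; eliminate column x_3 from the other rows.
In the new row 3, the u3 entry is the old entry divided by the pivot: 1/2 = 1/2.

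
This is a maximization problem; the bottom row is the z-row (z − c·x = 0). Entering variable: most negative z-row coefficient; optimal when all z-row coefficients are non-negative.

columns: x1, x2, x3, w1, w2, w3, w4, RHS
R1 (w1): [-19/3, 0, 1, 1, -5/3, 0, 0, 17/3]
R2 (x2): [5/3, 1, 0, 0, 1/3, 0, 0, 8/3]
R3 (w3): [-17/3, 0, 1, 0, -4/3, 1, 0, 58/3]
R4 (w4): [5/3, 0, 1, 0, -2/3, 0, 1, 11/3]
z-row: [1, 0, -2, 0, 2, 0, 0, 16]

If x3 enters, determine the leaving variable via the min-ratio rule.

Column x3 entries and ratios — w1: (17/3)/1 = 17/3; x2: 0 ≤ 0, skip; w3: (58/3)/1 = 58/3; w4: (11/3)/1 = 11/3.
Smallest ratio is 11/3 in the row of w4, so w4 leaves.

w4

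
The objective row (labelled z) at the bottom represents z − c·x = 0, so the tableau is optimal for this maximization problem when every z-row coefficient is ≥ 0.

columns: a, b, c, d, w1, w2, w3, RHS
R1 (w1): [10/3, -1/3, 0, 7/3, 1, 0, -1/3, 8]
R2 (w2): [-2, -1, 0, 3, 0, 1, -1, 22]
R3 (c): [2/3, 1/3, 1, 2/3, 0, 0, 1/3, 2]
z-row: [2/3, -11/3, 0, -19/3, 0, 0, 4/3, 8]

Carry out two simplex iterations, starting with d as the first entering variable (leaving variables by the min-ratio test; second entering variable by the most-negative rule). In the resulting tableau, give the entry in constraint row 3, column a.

2

Ratio test on column d — row 1: 8/(7/3) = 24/7; row 2: 22/3 = 22/3; row 3: 2/(2/3) = 3. Minimum is 3 at row 3 (c leaves); pivot element 2/3.
Divide row 3 by 2/3; eliminate column d from the other rows.
Second iteration: most negative z-row entry is -1/2 in column b, so b enters.
Ratio test on column b — row 1: entry -3/2 ≤ 0; row 2: entry -5/2 ≤ 0; row 3: 3/(1/2) = 6. Minimum is 6 at row 3 (d leaves); pivot element 1/2.
Divide row 3 by 1/2; eliminate column b from the other rows.
After both pivots, the entry at constraint row 3, column a is 2.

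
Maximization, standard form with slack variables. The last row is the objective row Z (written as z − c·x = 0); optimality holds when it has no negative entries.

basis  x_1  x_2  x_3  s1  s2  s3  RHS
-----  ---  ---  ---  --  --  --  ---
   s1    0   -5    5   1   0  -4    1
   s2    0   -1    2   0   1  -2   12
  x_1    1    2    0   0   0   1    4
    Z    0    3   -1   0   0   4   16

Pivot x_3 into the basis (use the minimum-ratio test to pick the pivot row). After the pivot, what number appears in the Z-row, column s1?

1/5

Ratio test on column x_3 — row 1: 1/5 = 1/5; row 2: 12/2 = 6; row 3: entry 0 ≤ 0. Minimum is 1/5 at row 1 (s1 leaves); pivot element 5.
Divide row 1 by 5; eliminate column x_3 from the other rows.
Z-row update in column s1: 0 − (-1)·(1/5) = 1/5.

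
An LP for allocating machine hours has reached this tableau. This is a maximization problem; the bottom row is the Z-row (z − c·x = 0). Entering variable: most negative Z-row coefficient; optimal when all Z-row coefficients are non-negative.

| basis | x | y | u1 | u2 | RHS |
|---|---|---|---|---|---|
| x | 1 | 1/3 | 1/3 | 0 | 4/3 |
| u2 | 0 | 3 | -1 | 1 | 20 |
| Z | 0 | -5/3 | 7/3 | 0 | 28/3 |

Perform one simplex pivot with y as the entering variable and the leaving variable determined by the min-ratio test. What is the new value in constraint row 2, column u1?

-4

Ratio test on column y — row 1: (4/3)/(1/3) = 4; row 2: 20/3 = 20/3. Minimum is 4 at row 1 (x leaves); pivot element 1/3.
Divide row 1 by 1/3; eliminate column y from the other rows.
Row 2 update in column u1: -1 − 3·1 = -4.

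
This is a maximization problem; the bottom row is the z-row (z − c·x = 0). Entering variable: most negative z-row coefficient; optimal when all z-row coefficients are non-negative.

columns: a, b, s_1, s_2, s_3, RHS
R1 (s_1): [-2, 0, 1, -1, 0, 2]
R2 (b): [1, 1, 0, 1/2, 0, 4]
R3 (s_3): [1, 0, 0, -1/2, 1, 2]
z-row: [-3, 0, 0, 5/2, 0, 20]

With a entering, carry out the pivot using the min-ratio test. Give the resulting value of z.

26

Ratio test on column a — row 1: entry -2 ≤ 0; row 2: 4/1 = 4; row 3: 2/1 = 2. Minimum is 2 at row 3 (s_3 leaves); pivot element 1.
Pivot on row 3; the z-row RHS becomes 20 − (-3)·2 = 26.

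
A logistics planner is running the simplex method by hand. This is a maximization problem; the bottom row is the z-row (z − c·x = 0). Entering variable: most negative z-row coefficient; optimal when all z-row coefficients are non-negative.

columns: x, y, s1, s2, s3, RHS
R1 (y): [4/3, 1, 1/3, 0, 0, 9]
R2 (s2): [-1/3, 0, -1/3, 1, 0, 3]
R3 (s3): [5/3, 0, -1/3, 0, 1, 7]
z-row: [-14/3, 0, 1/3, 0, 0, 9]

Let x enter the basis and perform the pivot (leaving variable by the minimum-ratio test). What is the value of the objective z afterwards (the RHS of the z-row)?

Ratio test on column x — row 1: 9/(4/3) = 27/4; row 2: entry -1/3 ≤ 0; row 3: 7/(5/3) = 21/5. Minimum is 21/5 at row 3 (s3 leaves); pivot element 5/3.
Pivot on row 3; the z-row RHS becomes 9 − (-14/3)·(21/5) = 143/5.

143/5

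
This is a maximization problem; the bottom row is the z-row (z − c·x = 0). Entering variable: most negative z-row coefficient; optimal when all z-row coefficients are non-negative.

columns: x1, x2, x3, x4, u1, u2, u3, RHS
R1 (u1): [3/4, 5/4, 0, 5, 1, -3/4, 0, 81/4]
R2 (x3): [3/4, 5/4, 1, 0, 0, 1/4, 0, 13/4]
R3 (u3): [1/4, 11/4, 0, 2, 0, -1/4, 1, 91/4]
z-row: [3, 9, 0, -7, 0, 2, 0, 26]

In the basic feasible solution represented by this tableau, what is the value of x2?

0

x2 is not in the basis, so in the current basic feasible solution x2 = 0.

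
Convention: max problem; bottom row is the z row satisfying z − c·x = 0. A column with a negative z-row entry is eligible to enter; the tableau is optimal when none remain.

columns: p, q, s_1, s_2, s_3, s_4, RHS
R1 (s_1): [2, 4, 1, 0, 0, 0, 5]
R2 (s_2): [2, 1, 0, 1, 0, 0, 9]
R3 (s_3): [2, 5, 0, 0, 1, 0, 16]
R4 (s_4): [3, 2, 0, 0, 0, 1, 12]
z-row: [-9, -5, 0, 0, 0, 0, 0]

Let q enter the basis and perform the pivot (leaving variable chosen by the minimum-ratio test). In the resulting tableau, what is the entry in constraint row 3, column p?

Ratio test on column q — row 1: 5/4 = 5/4; row 2: 9/1 = 9; row 3: 16/5 = 16/5; row 4: 12/2 = 6. Minimum is 5/4 at row 1 (s_1 leaves); pivot element 4.
Divide row 1 by 4; eliminate column q from the other rows.
Row 3 update in column p: 2 − 5·(1/2) = -1/2.

-1/2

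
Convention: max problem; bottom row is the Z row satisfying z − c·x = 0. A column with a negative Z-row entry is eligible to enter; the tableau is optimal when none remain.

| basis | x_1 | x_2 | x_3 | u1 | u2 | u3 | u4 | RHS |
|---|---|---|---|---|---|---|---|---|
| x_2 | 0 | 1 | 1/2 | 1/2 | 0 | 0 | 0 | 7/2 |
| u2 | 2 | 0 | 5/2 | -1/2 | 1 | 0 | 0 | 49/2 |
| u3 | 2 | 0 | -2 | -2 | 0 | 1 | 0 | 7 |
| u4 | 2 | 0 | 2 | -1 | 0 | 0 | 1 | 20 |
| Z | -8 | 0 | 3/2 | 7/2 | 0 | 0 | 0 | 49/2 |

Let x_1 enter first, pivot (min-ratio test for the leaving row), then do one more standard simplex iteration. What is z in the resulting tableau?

589/8

Ratio test on column x_1 — row 1: entry 0 ≤ 0; row 2: (49/2)/2 = 49/4; row 3: 7/2 = 7/2; row 4: 20/2 = 10. Minimum is 7/2 at row 3 (u3 leaves); pivot element 2.
Pivot on row 3; the Z-row RHS becomes 49/2 − (-8)·(7/2) = 105/2.
Next entering variable (most negative Z-row entry -13/2): x_3.
Ratio test on column x_3 — row 1: (7/2)/(1/2) = 7; row 2: (35/2)/(9/2) = 35/9; row 3: entry -1 ≤ 0; row 4: 13/4 = 13/4. Minimum is 13/4 at row 4 (u4 leaves); pivot element 4.
After the second pivot the Z-row RHS is 105/2 − (-13/2)·(13/4) = 589/8.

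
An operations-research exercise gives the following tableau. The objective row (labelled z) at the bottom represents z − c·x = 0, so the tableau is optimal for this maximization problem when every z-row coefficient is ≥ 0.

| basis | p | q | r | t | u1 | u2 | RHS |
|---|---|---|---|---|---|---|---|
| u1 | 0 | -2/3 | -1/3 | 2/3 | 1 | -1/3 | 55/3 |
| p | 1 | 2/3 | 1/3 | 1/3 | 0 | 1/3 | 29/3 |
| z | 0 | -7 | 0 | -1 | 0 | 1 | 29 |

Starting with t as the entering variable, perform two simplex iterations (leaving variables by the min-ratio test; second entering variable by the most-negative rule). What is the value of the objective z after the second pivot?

121/2

Ratio test on column t — row 1: (55/3)/(2/3) = 55/2; row 2: (29/3)/(1/3) = 29. Minimum is 55/2 at row 1 (u1 leaves); pivot element 2/3.
Pivot on row 1; the z-row RHS becomes 29 − (-1)·(55/2) = 113/2.
Next entering variable (most negative z-row entry -8): q.
Ratio test on column q — row 1: entry -1 ≤ 0; row 2: (1/2)/1 = 1/2. Minimum is 1/2 at row 2 (p leaves); pivot element 1.
After the second pivot the z-row RHS is 113/2 − (-8)·(1/2) = 121/2.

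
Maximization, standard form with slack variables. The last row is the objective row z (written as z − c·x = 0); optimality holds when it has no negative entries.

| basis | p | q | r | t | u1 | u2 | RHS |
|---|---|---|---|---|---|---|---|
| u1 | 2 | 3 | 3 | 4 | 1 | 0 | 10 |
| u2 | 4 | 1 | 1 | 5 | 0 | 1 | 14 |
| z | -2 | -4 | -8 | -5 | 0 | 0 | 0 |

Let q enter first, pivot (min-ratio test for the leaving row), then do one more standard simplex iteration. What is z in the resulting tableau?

80/3

Ratio test on column q — row 1: 10/3 = 10/3; row 2: 14/1 = 14. Minimum is 10/3 at row 1 (u1 leaves); pivot element 3.
Pivot on row 1; the z-row RHS becomes 0 − (-4)·(10/3) = 40/3.
Next entering variable (most negative z-row entry -4): r.
Ratio test on column r — row 1: (10/3)/1 = 10/3; row 2: entry 0 ≤ 0. Minimum is 10/3 at row 1 (q leaves); pivot element 1.
After the second pivot the z-row RHS is 40/3 − (-4)·(10/3) = 80/3.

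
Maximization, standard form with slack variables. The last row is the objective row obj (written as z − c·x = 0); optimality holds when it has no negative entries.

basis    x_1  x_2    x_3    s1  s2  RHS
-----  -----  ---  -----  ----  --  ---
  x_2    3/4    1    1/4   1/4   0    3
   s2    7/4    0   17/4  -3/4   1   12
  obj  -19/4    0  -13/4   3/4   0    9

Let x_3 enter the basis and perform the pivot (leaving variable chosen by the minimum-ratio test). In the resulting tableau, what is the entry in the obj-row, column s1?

3/17

Ratio test on column x_3 — row 1: 3/(1/4) = 12; row 2: 12/(17/4) = 48/17. Minimum is 48/17 at row 2 (s2 leaves); pivot element 17/4.
Divide row 2 by 17/4; eliminate column x_3 from the other rows.
obj-row update in column s1: 3/4 − (-13/4)·(-3/17) = 3/17.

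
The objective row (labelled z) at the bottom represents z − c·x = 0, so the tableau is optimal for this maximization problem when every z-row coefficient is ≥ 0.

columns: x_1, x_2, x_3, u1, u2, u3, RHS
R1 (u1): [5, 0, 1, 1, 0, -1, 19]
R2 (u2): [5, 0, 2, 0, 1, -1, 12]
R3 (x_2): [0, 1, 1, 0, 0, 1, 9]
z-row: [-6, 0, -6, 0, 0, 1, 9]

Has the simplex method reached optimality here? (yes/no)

no

The z-row has a negative entry -6 in column x_1, so it is not optimal.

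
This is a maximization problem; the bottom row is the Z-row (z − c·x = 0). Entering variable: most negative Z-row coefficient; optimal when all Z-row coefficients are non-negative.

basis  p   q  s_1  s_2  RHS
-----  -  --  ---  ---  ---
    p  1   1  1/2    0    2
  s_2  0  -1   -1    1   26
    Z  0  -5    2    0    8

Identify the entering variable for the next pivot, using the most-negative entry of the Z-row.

q

Negative Z-row entries: q: -5.
The most negative is -5 in column q, so q enters.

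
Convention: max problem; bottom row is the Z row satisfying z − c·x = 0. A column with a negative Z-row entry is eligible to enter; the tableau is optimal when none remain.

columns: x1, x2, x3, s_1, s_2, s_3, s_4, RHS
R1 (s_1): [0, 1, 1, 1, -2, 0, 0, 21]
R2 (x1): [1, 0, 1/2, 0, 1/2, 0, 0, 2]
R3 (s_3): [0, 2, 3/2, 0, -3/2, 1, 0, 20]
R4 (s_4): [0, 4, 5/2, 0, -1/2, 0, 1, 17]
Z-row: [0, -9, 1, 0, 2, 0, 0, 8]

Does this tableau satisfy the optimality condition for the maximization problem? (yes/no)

no

The Z-row has a negative entry -9 in column x2, so it is not optimal.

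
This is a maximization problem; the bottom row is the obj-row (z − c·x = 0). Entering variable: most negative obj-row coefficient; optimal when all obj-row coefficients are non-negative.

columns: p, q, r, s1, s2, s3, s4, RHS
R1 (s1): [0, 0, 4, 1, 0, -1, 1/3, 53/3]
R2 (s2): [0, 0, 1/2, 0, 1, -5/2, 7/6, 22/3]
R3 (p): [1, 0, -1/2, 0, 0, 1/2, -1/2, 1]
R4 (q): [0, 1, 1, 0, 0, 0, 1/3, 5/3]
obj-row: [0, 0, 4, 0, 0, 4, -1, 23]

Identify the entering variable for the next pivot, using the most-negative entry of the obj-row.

s4

Negative obj-row entries: s4: -1.
The most negative is -1 in column s4, so s4 enters.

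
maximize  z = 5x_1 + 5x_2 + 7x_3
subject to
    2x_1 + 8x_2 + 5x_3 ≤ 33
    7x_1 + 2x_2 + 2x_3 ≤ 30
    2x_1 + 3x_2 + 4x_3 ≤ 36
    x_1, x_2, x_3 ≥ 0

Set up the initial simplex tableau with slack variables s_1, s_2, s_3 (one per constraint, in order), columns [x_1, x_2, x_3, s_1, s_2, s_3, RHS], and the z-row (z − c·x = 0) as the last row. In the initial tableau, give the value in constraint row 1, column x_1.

Constraint 1 has coefficient 2 on x_1.

2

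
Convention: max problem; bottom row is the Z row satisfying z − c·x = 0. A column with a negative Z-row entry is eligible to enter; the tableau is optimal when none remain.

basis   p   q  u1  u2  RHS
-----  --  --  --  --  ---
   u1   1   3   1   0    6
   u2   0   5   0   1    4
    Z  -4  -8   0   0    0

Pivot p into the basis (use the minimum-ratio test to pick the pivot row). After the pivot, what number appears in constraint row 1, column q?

3

Ratio test on column p — row 1: 6/1 = 6; row 2: entry 0 ≤ 0. Minimum is 6 at row 1 (u1 leaves); pivot element 1.
Divide row 1 by 1; eliminate column p from the other rows.
In the new row 1, the q entry is the old entry divided by the pivot: 3/1 = 3.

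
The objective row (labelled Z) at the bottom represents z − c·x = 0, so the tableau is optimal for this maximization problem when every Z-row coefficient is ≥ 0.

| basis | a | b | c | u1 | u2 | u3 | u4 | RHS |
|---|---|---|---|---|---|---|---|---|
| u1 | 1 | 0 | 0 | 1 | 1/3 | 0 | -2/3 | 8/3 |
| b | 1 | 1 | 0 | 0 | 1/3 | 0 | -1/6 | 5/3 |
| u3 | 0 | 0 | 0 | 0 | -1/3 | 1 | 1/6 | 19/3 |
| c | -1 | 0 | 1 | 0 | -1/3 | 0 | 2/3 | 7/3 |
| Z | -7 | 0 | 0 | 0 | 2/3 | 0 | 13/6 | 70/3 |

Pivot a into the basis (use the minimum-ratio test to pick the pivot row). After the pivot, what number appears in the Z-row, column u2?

3

Ratio test on column a — row 1: (8/3)/1 = 8/3; row 2: (5/3)/1 = 5/3; row 3: entry 0 ≤ 0; row 4: entry -1 ≤ 0. Minimum is 5/3 at row 2 (b leaves); pivot element 1.
Divide row 2 by 1; eliminate column a from the other rows.
Z-row update in column u2: 2/3 − (-7)·(1/3) = 3.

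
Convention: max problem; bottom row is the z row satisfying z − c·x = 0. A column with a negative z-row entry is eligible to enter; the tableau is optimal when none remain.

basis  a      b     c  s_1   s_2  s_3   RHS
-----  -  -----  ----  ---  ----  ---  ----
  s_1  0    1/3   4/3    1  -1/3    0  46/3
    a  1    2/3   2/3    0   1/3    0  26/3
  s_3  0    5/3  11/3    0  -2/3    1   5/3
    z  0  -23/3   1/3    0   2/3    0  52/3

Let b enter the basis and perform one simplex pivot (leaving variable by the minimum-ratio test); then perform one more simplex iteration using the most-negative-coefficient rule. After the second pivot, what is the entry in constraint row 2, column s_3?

Ratio test on column b — row 1: (46/3)/(1/3) = 46; row 2: (26/3)/(2/3) = 13; row 3: (5/3)/(5/3) = 1. Minimum is 1 at row 3 (s_3 leaves); pivot element 5/3.
Divide row 3 by 5/3; eliminate column b from the other rows.
Second iteration: most negative z-row entry is -12/5 in column s_2, so s_2 enters.
Ratio test on column s_2 — row 1: entry -1/5 ≤ 0; row 2: 8/(3/5) = 40/3; row 3: entry -2/5 ≤ 0. Minimum is 40/3 at row 2 (a leaves); pivot element 3/5.
Divide row 2 by 3/5; eliminate column s_2 from the other rows.
After both pivots, the entry at constraint row 2, column s_3 is -2/3.

-2/3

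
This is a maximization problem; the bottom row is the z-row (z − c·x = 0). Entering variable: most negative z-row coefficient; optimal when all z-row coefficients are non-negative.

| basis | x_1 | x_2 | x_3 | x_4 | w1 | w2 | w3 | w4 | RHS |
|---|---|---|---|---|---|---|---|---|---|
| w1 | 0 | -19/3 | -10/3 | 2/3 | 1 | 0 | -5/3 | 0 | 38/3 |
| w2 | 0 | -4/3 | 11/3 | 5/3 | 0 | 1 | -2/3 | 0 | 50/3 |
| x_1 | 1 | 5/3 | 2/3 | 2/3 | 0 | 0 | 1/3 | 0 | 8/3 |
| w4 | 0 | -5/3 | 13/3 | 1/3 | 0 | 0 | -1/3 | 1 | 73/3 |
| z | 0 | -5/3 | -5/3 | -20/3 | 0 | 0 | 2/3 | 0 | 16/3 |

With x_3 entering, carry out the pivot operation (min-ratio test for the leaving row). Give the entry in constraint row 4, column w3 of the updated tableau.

Ratio test on column x_3 — row 1: entry -10/3 ≤ 0; row 2: (50/3)/(11/3) = 50/11; row 3: (8/3)/(2/3) = 4; row 4: (73/3)/(13/3) = 73/13. Minimum is 4 at row 3 (x_1 leaves); pivot element 2/3.
Divide row 3 by 2/3; eliminate column x_3 from the other rows.
Row 4 update in column w3: -1/3 − (13/3)·(1/2) = -5/2.

-5/2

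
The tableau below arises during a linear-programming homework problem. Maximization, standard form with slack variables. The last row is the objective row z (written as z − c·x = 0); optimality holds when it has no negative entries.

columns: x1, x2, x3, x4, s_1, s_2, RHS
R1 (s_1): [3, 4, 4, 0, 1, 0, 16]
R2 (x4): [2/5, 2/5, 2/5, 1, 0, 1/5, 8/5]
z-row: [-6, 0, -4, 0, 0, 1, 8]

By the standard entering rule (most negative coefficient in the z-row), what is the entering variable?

x1

Negative z-row entries: x1: -6, x3: -4.
The most negative is -6 in column x1, so x1 enters.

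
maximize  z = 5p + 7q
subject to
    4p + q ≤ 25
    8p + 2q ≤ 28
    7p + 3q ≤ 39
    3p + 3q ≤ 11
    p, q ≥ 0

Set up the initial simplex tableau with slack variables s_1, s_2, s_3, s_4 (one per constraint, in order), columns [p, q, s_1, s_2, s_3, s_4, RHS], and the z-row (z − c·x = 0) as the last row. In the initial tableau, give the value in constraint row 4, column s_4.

Slack s_4 belongs to constraint 4; its column is the unit vector e_4, so the entry in row 4 is 1.

1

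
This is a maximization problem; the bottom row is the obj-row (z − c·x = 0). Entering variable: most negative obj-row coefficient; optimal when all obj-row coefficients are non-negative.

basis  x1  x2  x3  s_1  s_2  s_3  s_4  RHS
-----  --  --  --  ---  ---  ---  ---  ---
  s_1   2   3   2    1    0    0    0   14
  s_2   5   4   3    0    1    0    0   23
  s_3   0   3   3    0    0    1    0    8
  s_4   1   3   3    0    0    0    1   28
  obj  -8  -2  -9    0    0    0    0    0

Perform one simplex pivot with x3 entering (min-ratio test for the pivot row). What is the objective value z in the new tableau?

Ratio test on column x3 — row 1: 14/2 = 7; row 2: 23/3 = 23/3; row 3: 8/3 = 8/3; row 4: 28/3 = 28/3. Minimum is 8/3 at row 3 (s_3 leaves); pivot element 3.
Pivot on row 3; the obj-row RHS becomes 0 − (-9)·(8/3) = 24.

24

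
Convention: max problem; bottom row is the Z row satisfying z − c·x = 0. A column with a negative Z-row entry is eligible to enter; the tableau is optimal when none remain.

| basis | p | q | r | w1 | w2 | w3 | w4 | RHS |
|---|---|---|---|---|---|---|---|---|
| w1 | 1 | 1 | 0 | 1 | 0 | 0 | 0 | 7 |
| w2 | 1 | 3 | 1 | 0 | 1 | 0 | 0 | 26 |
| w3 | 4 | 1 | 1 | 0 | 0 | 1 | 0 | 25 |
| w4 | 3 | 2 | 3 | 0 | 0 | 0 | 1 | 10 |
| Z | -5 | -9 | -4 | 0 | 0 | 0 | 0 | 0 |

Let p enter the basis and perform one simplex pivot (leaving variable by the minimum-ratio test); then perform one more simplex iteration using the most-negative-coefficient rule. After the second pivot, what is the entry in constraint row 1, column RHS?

2

Ratio test on column p — row 1: 7/1 = 7; row 2: 26/1 = 26; row 3: 25/4 = 25/4; row 4: 10/3 = 10/3. Minimum is 10/3 at row 4 (w4 leaves); pivot element 3.
Divide row 4 by 3; eliminate column p from the other rows.
Second iteration: most negative Z-row entry is -17/3 in column q, so q enters.
Ratio test on column q — row 1: (11/3)/(1/3) = 11; row 2: (68/3)/(7/3) = 68/7; row 3: entry -5/3 ≤ 0; row 4: (10/3)/(2/3) = 5. Minimum is 5 at row 4 (p leaves); pivot element 2/3.
Divide row 4 by 2/3; eliminate column q from the other rows.
After both pivots, the entry at constraint row 1, column RHS is 2.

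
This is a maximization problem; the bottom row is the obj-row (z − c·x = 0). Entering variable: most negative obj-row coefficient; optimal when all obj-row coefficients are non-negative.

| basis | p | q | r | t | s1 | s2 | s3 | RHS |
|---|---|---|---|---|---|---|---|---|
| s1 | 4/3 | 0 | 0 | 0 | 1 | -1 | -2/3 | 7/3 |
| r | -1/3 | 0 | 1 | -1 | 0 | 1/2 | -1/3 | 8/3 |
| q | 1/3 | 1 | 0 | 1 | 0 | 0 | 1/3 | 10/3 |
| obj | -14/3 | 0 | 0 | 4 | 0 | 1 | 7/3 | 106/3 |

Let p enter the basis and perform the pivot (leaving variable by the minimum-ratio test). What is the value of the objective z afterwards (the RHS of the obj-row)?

87/2

Ratio test on column p — row 1: (7/3)/(4/3) = 7/4; row 2: entry -1/3 ≤ 0; row 3: (10/3)/(1/3) = 10. Minimum is 7/4 at row 1 (s1 leaves); pivot element 4/3.
Pivot on row 1; the obj-row RHS becomes 106/3 − (-14/3)·(7/4) = 87/2.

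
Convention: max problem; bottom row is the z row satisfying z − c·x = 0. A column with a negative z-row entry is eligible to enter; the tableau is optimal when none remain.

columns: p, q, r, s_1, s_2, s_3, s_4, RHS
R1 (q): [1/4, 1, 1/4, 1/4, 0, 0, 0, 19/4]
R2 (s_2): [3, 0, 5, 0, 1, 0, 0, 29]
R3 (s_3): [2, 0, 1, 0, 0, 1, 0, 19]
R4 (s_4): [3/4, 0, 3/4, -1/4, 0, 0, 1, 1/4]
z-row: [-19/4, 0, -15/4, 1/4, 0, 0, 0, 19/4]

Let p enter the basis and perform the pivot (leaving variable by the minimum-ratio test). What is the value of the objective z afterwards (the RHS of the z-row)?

19/3

Ratio test on column p — row 1: (19/4)/(1/4) = 19; row 2: 29/3 = 29/3; row 3: 19/2 = 19/2; row 4: (1/4)/(3/4) = 1/3. Minimum is 1/3 at row 4 (s_4 leaves); pivot element 3/4.
Pivot on row 4; the z-row RHS becomes 19/4 − (-19/4)·(1/3) = 19/3.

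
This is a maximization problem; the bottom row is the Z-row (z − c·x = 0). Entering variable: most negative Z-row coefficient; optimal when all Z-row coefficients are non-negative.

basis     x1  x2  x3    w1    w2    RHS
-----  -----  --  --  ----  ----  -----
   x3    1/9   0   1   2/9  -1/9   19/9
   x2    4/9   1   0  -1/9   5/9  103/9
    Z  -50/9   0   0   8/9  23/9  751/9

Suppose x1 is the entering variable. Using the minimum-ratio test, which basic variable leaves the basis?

x3

Column x1 entries and ratios — x3: (19/9)/(1/9) = 19; x2: (103/9)/(4/9) = 103/4.
Smallest ratio is 19 in the row of x3, so x3 leaves.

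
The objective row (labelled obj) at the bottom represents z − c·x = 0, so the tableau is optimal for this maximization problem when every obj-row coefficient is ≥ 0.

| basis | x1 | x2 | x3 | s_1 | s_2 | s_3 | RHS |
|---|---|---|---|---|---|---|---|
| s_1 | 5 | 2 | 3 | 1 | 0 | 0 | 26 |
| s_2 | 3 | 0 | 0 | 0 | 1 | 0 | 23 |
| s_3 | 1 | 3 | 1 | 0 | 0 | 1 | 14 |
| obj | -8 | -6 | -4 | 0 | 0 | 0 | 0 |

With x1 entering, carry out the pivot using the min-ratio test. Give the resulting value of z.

Ratio test on column x1 — row 1: 26/5 = 26/5; row 2: 23/3 = 23/3; row 3: 14/1 = 14. Minimum is 26/5 at row 1 (s_1 leaves); pivot element 5.
Pivot on row 1; the obj-row RHS becomes 0 − (-8)·(26/5) = 208/5.

208/5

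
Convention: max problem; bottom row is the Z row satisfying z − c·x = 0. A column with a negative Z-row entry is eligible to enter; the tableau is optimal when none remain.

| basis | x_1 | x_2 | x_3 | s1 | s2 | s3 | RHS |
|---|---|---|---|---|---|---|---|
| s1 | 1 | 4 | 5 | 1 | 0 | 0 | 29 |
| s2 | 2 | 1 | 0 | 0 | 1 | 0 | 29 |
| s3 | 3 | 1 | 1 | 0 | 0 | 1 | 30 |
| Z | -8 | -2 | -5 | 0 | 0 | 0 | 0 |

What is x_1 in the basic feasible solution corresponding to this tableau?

0

x_1 is not in the basis, so in the current basic feasible solution x_1 = 0.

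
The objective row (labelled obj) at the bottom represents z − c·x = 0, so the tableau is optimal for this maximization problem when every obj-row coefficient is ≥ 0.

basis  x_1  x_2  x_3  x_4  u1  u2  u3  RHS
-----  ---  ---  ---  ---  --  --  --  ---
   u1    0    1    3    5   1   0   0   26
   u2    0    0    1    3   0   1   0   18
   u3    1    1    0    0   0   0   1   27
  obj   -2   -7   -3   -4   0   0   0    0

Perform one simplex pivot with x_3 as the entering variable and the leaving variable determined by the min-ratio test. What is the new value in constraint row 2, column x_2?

-1/3

Ratio test on column x_3 — row 1: 26/3 = 26/3; row 2: 18/1 = 18; row 3: entry 0 ≤ 0. Minimum is 26/3 at row 1 (u1 leaves); pivot element 3.
Divide row 1 by 3; eliminate column x_3 from the other rows.
Row 2 update in column x_2: 0 − 1·(1/3) = -1/3.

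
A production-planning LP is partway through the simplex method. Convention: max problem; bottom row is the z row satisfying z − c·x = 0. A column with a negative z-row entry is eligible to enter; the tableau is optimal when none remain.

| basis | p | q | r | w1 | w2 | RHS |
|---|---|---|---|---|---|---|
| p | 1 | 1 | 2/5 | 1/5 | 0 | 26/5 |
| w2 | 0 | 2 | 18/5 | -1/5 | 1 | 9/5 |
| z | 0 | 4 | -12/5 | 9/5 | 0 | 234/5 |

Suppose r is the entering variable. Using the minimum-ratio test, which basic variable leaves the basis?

Column r entries and ratios — p: (26/5)/(2/5) = 13; w2: (9/5)/(18/5) = 1/2.
Smallest ratio is 1/2 in the row of w2, so w2 leaves.

w2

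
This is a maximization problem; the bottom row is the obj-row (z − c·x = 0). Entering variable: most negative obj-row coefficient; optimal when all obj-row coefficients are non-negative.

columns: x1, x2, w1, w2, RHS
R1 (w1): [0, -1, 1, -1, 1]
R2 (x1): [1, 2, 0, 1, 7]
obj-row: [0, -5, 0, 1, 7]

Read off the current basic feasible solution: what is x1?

7

x1 is basic (row 2); its value is the RHS of that row, 7.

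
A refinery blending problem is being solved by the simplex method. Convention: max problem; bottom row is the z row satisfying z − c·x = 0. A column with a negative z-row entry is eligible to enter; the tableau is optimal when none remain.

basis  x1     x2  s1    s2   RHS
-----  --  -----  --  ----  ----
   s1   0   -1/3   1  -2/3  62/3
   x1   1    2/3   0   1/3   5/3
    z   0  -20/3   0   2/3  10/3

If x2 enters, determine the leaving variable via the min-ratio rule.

Column x2 entries and ratios — s1: -1/3 ≤ 0, skip; x1: (5/3)/(2/3) = 5/2.
Smallest ratio is 5/2 in the row of x1, so x1 leaves.

x1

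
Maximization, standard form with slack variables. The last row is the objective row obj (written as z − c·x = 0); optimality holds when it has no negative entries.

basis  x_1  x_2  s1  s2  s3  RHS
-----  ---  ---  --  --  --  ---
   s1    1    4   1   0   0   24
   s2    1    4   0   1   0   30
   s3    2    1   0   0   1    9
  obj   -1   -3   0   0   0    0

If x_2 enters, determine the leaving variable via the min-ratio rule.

Column x_2 entries and ratios — s1: 24/4 = 6; s2: 30/4 = 15/2; s3: 9/1 = 9.
Smallest ratio is 6 in the row of s1, so s1 leaves.

s1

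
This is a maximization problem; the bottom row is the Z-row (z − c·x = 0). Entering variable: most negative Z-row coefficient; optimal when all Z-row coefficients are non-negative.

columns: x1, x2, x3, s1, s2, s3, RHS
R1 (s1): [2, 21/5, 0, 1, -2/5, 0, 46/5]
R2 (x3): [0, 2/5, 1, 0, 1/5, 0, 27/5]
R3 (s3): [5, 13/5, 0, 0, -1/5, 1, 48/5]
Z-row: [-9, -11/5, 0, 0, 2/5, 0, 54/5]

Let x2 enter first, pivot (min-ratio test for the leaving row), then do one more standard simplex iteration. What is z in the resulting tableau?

Ratio test on column x2 — row 1: (46/5)/(21/5) = 46/21; row 2: (27/5)/(2/5) = 27/2; row 3: (48/5)/(13/5) = 48/13. Minimum is 46/21 at row 1 (s1 leaves); pivot element 21/5.
Pivot on row 1; the Z-row RHS becomes 54/5 − (-11/5)·(46/21) = 328/21.
Next entering variable (most negative Z-row entry -167/21): x1.
Ratio test on column x1 — row 1: (46/21)/(10/21) = 23/5; row 2: entry -4/21 ≤ 0; row 3: (82/21)/(79/21) = 82/79. Minimum is 82/79 at row 3 (s3 leaves); pivot element 79/21.
After the second pivot the Z-row RHS is 328/21 − (-167/21)·(82/79) = 1886/79.

1886/79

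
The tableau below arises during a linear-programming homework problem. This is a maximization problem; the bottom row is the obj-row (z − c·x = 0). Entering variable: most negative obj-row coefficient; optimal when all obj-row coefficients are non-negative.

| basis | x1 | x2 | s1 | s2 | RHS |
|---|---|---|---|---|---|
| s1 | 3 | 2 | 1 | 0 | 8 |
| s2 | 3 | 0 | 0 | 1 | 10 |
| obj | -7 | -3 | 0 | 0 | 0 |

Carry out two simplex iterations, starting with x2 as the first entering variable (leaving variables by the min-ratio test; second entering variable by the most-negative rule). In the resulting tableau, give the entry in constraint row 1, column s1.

Ratio test on column x2 — row 1: 8/2 = 4; row 2: entry 0 ≤ 0. Minimum is 4 at row 1 (s1 leaves); pivot element 2.
Divide row 1 by 2; eliminate column x2 from the other rows.
Second iteration: most negative obj-row entry is -5/2 in column x1, so x1 enters.
Ratio test on column x1 — row 1: 4/(3/2) = 8/3; row 2: 10/3 = 10/3. Minimum is 8/3 at row 1 (x2 leaves); pivot element 3/2.
Divide row 1 by 3/2; eliminate column x1 from the other rows.
After both pivots, the entry at constraint row 1, column s1 is 1/3.

1/3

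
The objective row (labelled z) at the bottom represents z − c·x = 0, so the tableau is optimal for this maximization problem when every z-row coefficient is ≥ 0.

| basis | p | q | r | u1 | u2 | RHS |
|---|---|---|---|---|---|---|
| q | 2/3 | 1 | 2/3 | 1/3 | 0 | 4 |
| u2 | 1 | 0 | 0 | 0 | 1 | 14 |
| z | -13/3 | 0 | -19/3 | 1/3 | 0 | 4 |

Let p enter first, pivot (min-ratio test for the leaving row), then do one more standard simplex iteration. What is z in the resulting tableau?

42

Ratio test on column p — row 1: 4/(2/3) = 6; row 2: 14/1 = 14. Minimum is 6 at row 1 (q leaves); pivot element 2/3.
Pivot on row 1; the z-row RHS becomes 4 − (-13/3)·6 = 30.
Next entering variable (most negative z-row entry -2): r.
Ratio test on column r — row 1: 6/1 = 6; row 2: entry -1 ≤ 0. Minimum is 6 at row 1 (p leaves); pivot element 1.
After the second pivot the z-row RHS is 30 − (-2)·6 = 42.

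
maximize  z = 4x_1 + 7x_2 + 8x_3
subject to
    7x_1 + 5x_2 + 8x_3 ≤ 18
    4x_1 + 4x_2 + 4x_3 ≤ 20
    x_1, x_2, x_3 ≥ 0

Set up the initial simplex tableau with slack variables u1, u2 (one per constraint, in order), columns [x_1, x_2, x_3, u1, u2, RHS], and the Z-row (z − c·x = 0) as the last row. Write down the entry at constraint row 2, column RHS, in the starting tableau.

The RHS of constraint 2 is b_2 = 20.

20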